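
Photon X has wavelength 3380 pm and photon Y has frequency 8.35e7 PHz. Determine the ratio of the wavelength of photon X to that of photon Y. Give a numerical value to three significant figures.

9.41e5

λ_X = 3.380e-9 m (from wavelength = 3380 pm, via λ given directly).
λ_Y = 3.590e-15 m (from frequency = 8.35e7 PHz, via λ = c/f).
Ratio = 3.380e-9 / 3.590e-15 = 9.41e5.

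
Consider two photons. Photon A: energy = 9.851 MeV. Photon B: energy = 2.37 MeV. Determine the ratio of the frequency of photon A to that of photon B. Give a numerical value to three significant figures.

4.16

f_A = 2.382e21 Hz (from energy = 9.851 MeV, via f = E/h).
f_B = 5.731e20 Hz (from energy = 2.37 MeV, via f = E/h).
Ratio = 2.382e21 / 5.731e20 = 4.16.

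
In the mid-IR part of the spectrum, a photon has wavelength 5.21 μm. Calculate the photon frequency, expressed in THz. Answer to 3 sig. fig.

In SI units: λ = 5.21 μm = 5.21e-6 m.
For a photon f = c/λ, so f = 5.754e13 Hz.
Converting to THz: f = 57.54 THz ≈ 57.5 THz.

57.5 THz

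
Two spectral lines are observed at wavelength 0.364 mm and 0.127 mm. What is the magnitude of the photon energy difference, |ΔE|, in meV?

Using E = hc/λ: E₁ = 5.457 × 10^-22 J, E₂ = 1.564 × 10^-21 J.
|ΔE| = |5.457 × 10^-22 − 1.564 × 10^-21| = 1.02 × 10^-21 J = 6.36 meV.

6.36 meV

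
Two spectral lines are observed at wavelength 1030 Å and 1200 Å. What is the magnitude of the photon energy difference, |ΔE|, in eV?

Using E = hc/λ: E₁ = 1.929 × 10^-18 J, E₂ = 1.655 × 10^-18 J.
|ΔE| = |1.929 × 10^-18 − 1.655 × 10^-18| = 2.73 × 10^-19 J = 1.71 eV.

1.71 eV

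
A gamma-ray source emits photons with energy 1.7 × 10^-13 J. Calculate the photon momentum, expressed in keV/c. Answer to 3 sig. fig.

1060 keV/c

(c = 2.99792458 × 10^8 m/s, 1 eV = 1.602176634 × 10^-19 J.)
The photon relation is p = E/c, giving p = 5.671 × 10^-22 kg·m/s.
Converting to keV/c: p = 1061 keV/c ≈ 1060 keV/c.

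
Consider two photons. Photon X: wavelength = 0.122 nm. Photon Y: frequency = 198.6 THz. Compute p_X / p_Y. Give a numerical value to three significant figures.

1.24 × 10^4

p_X = 5.431 × 10^-24 kg·m/s (from wavelength = 0.122 nm, via p = h/λ).
p_Y = 4.389 × 10^-28 kg·m/s (from frequency = 198.6 THz, via p = hf/c).
Ratio = 5.431 × 10^-24 / 4.389 × 10^-28 = 1.24 × 10^4.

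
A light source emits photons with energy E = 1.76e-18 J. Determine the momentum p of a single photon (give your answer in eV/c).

Apply p = E/c: p = 5.871e-27 kg·m/s.
Converting to eV/c: p = 10.99 eV/c ≈ 11.0 eV/c.

11.0 eV/c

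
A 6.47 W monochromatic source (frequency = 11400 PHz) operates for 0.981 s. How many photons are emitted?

8.40 × 10^14 photons

Total energy: E_total = P·t = 6.47 × 0.981 = 6.347 J.
Per-photon energy: E = 7.554 × 10^-15 J.
N = E_total / E_photon = 8.40 × 10^14.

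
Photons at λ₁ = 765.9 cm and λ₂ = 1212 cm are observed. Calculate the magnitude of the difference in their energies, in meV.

5.96·10^-5 meV

Using E = hc/λ: E₁ = 2.5936·10^-26 J, E₂ = 1.6390·10^-26 J.
|ΔE| = |2.5936·10^-26 − 1.6390·10^-26| = 9.55·10^-27 J = 5.96·10^-5 meV.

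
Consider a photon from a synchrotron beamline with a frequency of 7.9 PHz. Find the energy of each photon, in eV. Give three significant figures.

First convert: f = 7.9 PHz = 7.9e15 Hz.
Apply E = hf: E = 5.235e-18 J.
Converting to eV: E = 32.67 eV ≈ 32.7 eV.

32.7 eV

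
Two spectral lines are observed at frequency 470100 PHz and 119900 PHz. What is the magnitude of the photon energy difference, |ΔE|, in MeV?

1.45 MeV

Using E = hf: E₁ = 3.1149e-13 J, E₂ = 7.9447e-14 J.
|ΔE| = |3.1149e-13 − 7.9447e-14| = 2.32e-13 J = 1.45 MeV.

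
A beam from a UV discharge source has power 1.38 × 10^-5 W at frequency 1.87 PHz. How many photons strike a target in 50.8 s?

Total energy: E_total = P·t = 1.38 × 10^-5 × 50.8 = 7.010 × 10^-4 J.
Per-photon energy: E = 1.239 × 10^-18 J.
N = E_total / E_photon = 5.66 × 10^14.

5.66 × 10^14 photons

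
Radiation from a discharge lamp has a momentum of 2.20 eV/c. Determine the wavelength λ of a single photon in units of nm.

Take h = 6.62607015 × 10^-34 J·s, c = 2.99792458 × 10^8 m/s, 1 eV = 1.602176634 × 10^-19 J.
First convert: p = 2.20 eV/c = 1.1757 × 10^-27 kg·m/s.
For a photon λ = h/p, so λ = 5.636 × 10^-7 m.
Converting to nm: λ = 563.6 nm ≈ 564 nm.

564 nm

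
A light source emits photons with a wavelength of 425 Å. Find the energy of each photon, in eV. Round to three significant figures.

Use h = 6.62607015e-34 J·s, c = 2.99792458e8 m/s, 1 eV = 1.602176634e-19 J.
In SI units: λ = 425 Å = 4.25e-8 m.
Since E = hc/λ for a photon, E = 4.674e-18 J.
Converting to eV: E = 29.17 eV ≈ 29.2 eV.

29.2 eV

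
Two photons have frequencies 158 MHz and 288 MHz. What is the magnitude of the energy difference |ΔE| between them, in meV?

Using E = hf: E₁ = 1.047 × 10^-25 J, E₂ = 1.908 × 10^-25 J.
|ΔE| = |1.047 × 10^-25 − 1.908 × 10^-25| = 8.61 × 10^-26 J = 5.38 × 10^-4 meV.

5.38 × 10^-4 meV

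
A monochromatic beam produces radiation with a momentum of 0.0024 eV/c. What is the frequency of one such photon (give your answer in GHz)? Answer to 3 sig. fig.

Use h = 6.62607015 × 10^-34 J·s, c = 2.99792458 × 10^8 m/s, 1 eV = 1.602176634 × 10^-19 J.
First convert: p = 0.0024 eV/c = 1.2826 × 10^-30 kg·m/s.
For a photon f = pc/h, so f = 5.803 × 10^11 Hz.
Converting to GHz: f = 580.3 GHz ≈ 580 GHz.

580 GHz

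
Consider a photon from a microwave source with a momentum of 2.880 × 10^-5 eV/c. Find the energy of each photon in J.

In SI units: p = 2.880 × 10^-5 eV/c = 1.5392 × 10^-32 kg·m/s.
Apply E = pc: E = 4.614 × 10^-24 J.
So E ≈ 4.61 × 10^-24 J.

4.61 × 10^-24 J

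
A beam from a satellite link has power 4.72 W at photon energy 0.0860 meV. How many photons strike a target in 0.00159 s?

5.45 × 10^20 photons

Total energy: E_total = P·t = 4.72 × 0.00159 = 0.007505 J.
Per-photon energy: E = 1.378 × 10^-23 J.
N = E_total / E_photon = 5.45 × 10^20.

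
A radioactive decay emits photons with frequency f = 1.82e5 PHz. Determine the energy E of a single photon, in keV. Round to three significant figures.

Convert to SI: f = 1.82e5 PHz = 1.82e20 Hz.
For a photon E = hf, so E = 1.206e-13 J.
Converting to keV: E = 752.7 keV ≈ 753 keV.

753 keV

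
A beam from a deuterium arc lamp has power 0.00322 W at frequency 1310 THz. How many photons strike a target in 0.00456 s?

Total energy: E_total = P·t = 0.00322 × 0.00456 = 1.468 × 10^-5 J.
Per-photon energy: E = 8.680 × 10^-19 J.
N = E_total / E_photon = 1.69 × 10^13.

1.69 × 10^13 photons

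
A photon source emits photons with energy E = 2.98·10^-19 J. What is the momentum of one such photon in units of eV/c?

Since p = E/c for a photon, p = 9.940·10^-28 kg·m/s.
Converting to eV/c: p = 1.860 eV/c ≈ 1.86 eV/c.

1.86 eV/c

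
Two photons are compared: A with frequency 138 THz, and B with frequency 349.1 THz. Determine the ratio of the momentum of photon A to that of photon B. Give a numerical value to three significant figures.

0.395

p_A = 3.050e-28 kg·m/s (from frequency = 138 THz, via p = hf/c).
p_B = 7.716e-28 kg·m/s (from frequency = 349.1 THz, via p = hf/c).
Ratio = 3.050e-28 / 7.716e-28 = 0.395.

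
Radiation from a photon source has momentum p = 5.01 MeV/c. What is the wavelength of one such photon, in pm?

Use h = 6.62607015 × 10^-34 J·s, c = 2.99792458 × 10^8 m/s, 1 eV = 1.602176634 × 10^-19 J.
First convert: p = 5.01 MeV/c = 2.6775 × 10^-21 kg·m/s.
Apply λ = h/p: λ = 2.475 × 10^-13 m.
Converting to pm: λ = 0.2475 pm ≈ 0.247 pm.

0.247 pm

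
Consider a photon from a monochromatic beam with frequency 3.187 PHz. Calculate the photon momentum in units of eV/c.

Convert to SI: f = 3.187 PHz = 3.187 × 10^15 Hz.
Apply p = hf/c: p = 7.044 × 10^-27 kg·m/s.
Converting to eV/c: p = 13.18 eV/c ≈ 13.2 eV/c.

13.2 eV/c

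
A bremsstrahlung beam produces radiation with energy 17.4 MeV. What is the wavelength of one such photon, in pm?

0.0713 pm

Take h = 6.62607015 × 10^-34 J·s, c = 2.99792458 × 10^8 m/s, 1 eV = 1.602176634 × 10^-19 J.
First convert: E = 17.4 MeV = 2.7878 × 10^-12 J.
For a photon λ = hc/E, so λ = 7.126 × 10^-14 m.
Converting to pm: λ = 0.07126 pm ≈ 0.0713 pm.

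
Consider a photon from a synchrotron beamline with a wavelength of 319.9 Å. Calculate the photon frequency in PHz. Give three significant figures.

9.37 PHz

Take c = 2.99792458e8 m/s.
In SI units: λ = 319.9 Å = 3.199e-8 m.
Apply f = c/λ: f = 9.371e15 Hz.
Converting to PHz: f = 9.371 PHz ≈ 9.37 PHz.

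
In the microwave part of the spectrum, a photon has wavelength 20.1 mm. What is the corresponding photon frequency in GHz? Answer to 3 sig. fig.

In SI units: λ = 20.1 mm = 0.0201 m.
The photon relation is f = c/λ, giving f = 1.492e10 Hz.
Converting to GHz: f = 14.92 GHz ≈ 14.9 GHz.

14.9 GHz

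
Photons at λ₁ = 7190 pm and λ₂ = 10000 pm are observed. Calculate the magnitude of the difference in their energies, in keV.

Using E = hc/λ: E₁ = 2.763·10^-17 J, E₂ = 1.986·10^-17 J.
|ΔE| = |2.763·10^-17 − 1.986·10^-17| = 7.76·10^-18 J = 0.0485 keV.

0.0485 keV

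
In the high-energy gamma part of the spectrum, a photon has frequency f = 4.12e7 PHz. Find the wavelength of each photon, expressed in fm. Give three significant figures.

First convert: f = 4.12e7 PHz = 4.12e22 Hz.
Since λ = c/f for a photon, λ = 7.277e-15 m.
Converting to fm: λ = 7.277 fm ≈ 7.28 fm.

7.28 fm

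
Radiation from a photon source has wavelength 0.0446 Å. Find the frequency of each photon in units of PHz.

6.72·10^4 PHz

Use c = 2.99792458·10^8 m/s.
Convert to SI: λ = 0.0446 Å = 4.46·10^-12 m.
Since f = c/λ for a photon, f = 6.722·10^19 Hz.
Converting to PHz: f = 67220 PHz ≈ 6.72·10^4 PHz.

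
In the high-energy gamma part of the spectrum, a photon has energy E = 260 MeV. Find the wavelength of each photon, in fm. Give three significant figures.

Take h = 6.62607015 × 10^-34 J·s, c = 2.99792458 × 10^8 m/s, 1 eV = 1.602176634 × 10^-19 J.
In SI units: E = 260 MeV = 4.1657 × 10^-11 J.
Apply λ = hc/E: λ = 4.769 × 10^-15 m.
Converting to fm: λ = 4.769 fm ≈ 4.77 fm.

4.77 fm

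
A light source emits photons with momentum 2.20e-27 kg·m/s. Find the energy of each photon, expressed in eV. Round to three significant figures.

4.12 eV

Since E = pc for a photon, E = 6.595e-19 J.
Converting to eV: E = 4.117 eV ≈ 4.12 eV.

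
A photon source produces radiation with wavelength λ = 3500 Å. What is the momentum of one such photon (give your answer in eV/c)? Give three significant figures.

3.54 eV/c

First convert: λ = 3500 Å = 3.5e-7 m.
Apply p = h/λ: p = 1.893e-27 kg·m/s.
Converting to eV/c: p = 3.542 eV/c ≈ 3.54 eV/c.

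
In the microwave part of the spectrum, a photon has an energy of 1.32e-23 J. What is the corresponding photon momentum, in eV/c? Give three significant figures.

(c = 2.99792458e8 m/s, 1 eV = 1.602176634e-19 J.)
For a photon p = E/c, so p = 4.403e-32 kg·m/s.
Converting to eV/c: p = 8.239e-5 eV/c ≈ 8.24e-5 eV/c.

8.24e-5 eV/c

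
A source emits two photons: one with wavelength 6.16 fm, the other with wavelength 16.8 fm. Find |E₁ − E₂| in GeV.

0.127 GeV

Using E = hc/λ: E₁ = 3.225 × 10^-11 J, E₂ = 1.182 × 10^-11 J.
|ΔE| = |3.225 × 10^-11 − 1.182 × 10^-11| = 2.04 × 10^-11 J = 0.127 GeV.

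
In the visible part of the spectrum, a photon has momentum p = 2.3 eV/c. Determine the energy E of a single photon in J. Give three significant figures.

First convert: p = 2.3 eV/c = 1.2292 × 10^-27 kg·m/s.
Apply E = pc: E = 3.685 × 10^-19 J.
So E ≈ 3.69 × 10^-19 J.

3.69 × 10^-19 J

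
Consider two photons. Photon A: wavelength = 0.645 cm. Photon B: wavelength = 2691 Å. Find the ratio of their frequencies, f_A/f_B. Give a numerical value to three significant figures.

f_A = 4.648e10 Hz (from wavelength = 0.645 cm, via f = c/λ).
f_B = 1.114e15 Hz (from wavelength = 2691 Å, via f = c/λ).
Ratio = 4.648e10 / 1.114e15 = 4.17e-5.

4.17e-5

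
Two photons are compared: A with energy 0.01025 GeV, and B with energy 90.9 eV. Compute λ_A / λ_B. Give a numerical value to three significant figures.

8.87·10^-6

λ_A = 1.210·10^-13 m (from energy = 0.01025 GeV, via λ = hc/E).
λ_B = 1.364·10^-8 m (from energy = 90.9 eV, via λ = hc/E).
Ratio = 1.210·10^-13 / 1.364·10^-8 = 8.87·10^-6.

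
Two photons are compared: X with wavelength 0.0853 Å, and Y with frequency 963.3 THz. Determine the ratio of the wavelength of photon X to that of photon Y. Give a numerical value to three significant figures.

λ_X = 8.530 × 10^-12 m (from wavelength = 0.0853 Å, via λ given directly).
λ_Y = 3.112 × 10^-7 m (from frequency = 963.3 THz, via λ = c/f).
Ratio = 8.530 × 10^-12 / 3.112 × 10^-7 = 2.74 × 10^-5.

2.74 × 10^-5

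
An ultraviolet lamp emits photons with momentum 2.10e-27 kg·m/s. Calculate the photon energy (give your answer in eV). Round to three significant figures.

3.93 eV

The photon relation is E = pc, giving E = 6.296e-19 J.
Converting to eV: E = 3.929 eV ≈ 3.93 eV.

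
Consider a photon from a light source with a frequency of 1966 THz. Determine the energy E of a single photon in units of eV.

Take h = 6.62607015·10^-34 J·s, 1 eV = 1.602176634·10^-19 J.
Convert to SI: f = 1966 THz = 1.966·10^15 Hz.
For a photon E = hf, so E = 1.303·10^-18 J.
Converting to eV: E = 8.131 eV ≈ 8.13 eV.

8.13 eV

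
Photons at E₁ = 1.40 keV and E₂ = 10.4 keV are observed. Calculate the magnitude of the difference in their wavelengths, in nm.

0.766 nm

Using λ = hc/E: λ₁ = 8.856·10^-10 m, λ₂ = 1.192·10^-10 m.
|Δλ| = |8.856·10^-10 − 1.192·10^-10| = 7.66·10^-10 m = 0.766 nm.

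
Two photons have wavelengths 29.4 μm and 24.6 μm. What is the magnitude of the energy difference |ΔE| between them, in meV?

8.23 meV

Using E = hc/λ: E₁ = 6.757e-21 J, E₂ = 8.075e-21 J.
|ΔE| = |6.757e-21 − 8.075e-21| = 1.32e-21 J = 8.23 meV.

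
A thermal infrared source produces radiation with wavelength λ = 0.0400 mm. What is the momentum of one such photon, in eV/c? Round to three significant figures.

Take h = 6.62607015 × 10^-34 J·s, c = 2.99792458 × 10^8 m/s, 1 eV = 1.602176634 × 10^-19 J.
In SI units: λ = 0.0400 mm = 4.00 × 10^-5 m.
Apply p = h/λ: p = 1.657 × 10^-29 kg·m/s.
Converting to eV/c: p = 0.03100 eV/c ≈ 0.0310 eV/c.

0.0310 eV/c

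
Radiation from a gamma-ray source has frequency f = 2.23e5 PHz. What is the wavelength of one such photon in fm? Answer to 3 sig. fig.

Use c = 2.99792458e8 m/s.
Convert to SI: f = 2.23e5 PHz = 2.23e20 Hz.
The photon relation is λ = c/f, giving λ = 1.344e-12 m.
Converting to fm: λ = 1344 fm ≈ 1340 fm.

1340 fm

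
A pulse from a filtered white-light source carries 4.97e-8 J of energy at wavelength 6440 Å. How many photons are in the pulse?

Per-photon energy: E = 3.085e-19 J (from wavelength = 6440 Å).
N = E_total / E_photon = 4.97e-8 J / 3.085e-19 J = 1.61e11.

1.61e11 photons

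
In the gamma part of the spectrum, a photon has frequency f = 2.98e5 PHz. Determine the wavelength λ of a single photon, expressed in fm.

1010 fm

Take c = 2.99792458e8 m/s.
Convert to SI: f = 2.98e5 PHz = 2.98e20 Hz.
The photon relation is λ = c/f, giving λ = 1.006e-12 m.
Converting to fm: λ = 1006 fm ≈ 1010 fm.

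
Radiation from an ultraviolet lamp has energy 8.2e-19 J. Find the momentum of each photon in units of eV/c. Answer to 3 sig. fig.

For a photon p = E/c, so p = 2.735e-27 kg·m/s.
Converting to eV/c: p = 5.118 eV/c ≈ 5.12 eV/c.

5.12 eV/c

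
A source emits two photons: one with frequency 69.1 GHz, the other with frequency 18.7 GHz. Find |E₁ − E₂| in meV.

0.208 meV

Using E = hf: E₁ = 4.579e-23 J, E₂ = 1.239e-23 J.
|ΔE| = |4.579e-23 − 1.239e-23| = 3.34e-23 J = 0.208 meV.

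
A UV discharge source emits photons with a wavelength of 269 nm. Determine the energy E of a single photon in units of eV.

4.61 eV

Convert to SI: λ = 269 nm = 2.69 × 10^-7 m.
For a photon E = hc/λ, so E = 7.385 × 10^-19 J.
Converting to eV: E = 4.609 eV ≈ 4.61 eV.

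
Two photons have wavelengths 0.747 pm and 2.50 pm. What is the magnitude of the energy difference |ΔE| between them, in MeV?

1.16 MeV

Using E = hc/λ: E₁ = 2.659e-13 J, E₂ = 7.946e-14 J.
|ΔE| = |2.659e-13 − 7.946e-14| = 1.86e-13 J = 1.16 MeV.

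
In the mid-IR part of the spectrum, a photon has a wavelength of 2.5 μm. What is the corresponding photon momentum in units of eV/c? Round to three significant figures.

0.496 eV/c

Convert to SI: λ = 2.5 μm = 2.5 × 10^-6 m.
Since p = h/λ for a photon, p = 2.650 × 10^-28 kg·m/s.
Converting to eV/c: p = 0.4959 eV/c ≈ 0.496 eV/c.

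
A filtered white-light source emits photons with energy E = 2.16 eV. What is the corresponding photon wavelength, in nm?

In SI units: E = 2.16 eV = 3.4607·10^-19 J.
Since λ = hc/E for a photon, λ = 5.740·10^-7 m.
Converting to nm: λ = 574.0 nm ≈ 574 nm.

574 nm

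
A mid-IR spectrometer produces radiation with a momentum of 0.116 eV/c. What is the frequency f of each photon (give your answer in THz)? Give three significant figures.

Use h = 6.62607015e-34 J·s, c = 2.99792458e8 m/s, 1 eV = 1.602176634e-19 J.
Convert to SI: p = 0.116 eV/c = 6.1994e-29 kg·m/s.
Apply f = pc/h: f = 2.805e13 Hz.
Converting to THz: f = 28.05 THz ≈ 28.0 THz.

28.0 THz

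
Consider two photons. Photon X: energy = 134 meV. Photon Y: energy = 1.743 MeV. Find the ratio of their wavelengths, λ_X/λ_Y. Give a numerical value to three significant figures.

1.30e7

λ_X = 9.253e-6 m (from energy = 134 meV, via λ = hc/E).
λ_Y = 7.113e-13 m (from energy = 1.743 MeV, via λ = hc/E).
Ratio = 9.253e-6 / 7.113e-13 = 1.30e7.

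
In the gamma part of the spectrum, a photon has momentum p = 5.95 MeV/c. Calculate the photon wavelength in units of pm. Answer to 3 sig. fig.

In SI units: p = 5.95 MeV/c = 3.1799e-21 kg·m/s.
Since λ = h/p for a photon, λ = 2.084e-13 m.
Converting to pm: λ = 0.2084 pm ≈ 0.208 pm.

0.208 pm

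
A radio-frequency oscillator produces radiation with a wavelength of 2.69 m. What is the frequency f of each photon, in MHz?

Apply f = c/λ: f = 1.114·10^8 Hz.
Converting to MHz: f = 111.4 MHz ≈ 111 MHz.

111 MHz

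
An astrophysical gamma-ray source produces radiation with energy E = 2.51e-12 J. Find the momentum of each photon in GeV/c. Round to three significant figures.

The photon relation is p = E/c, giving p = 8.372e-21 kg·m/s.
Converting to GeV/c: p = 0.01567 GeV/c ≈ 0.0157 GeV/c.

0.0157 GeV/c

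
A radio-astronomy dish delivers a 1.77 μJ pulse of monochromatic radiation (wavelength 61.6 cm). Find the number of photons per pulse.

Per-photon energy: E = 3.225 × 10^-25 J (from wavelength = 61.6 cm).
N = E_total / E_photon = 1.77 × 10^-6 J / 3.225 × 10^-25 J = 5.49 × 10^18.

5.49 × 10^18 photons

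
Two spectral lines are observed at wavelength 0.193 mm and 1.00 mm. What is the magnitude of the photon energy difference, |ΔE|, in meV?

Using E = hc/λ: E₁ = 1.029e-21 J, E₂ = 1.986e-22 J.
|ΔE| = |1.029e-21 − 1.986e-22| = 8.31e-22 J = 5.18 meV.

5.18 meV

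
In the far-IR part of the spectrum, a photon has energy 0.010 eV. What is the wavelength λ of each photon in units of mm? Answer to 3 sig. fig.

Convert to SI: E = 0.010 eV = 1.6022·10^-21 J.
The photon relation is λ = hc/E, giving λ = 1.240·10^-4 m.
Converting to mm: λ = 0.1240 mm ≈ 0.124 mm.

0.124 mm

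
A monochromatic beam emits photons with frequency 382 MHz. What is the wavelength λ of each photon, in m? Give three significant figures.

Convert to SI: f = 382 MHz = 3.82 × 10^8 Hz.
Apply λ = c/f: λ = 0.7848 m.
So λ ≈ 0.785 m.

0.785 m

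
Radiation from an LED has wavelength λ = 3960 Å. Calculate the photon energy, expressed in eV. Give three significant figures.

Use h = 6.62607015e-34 J·s, c = 2.99792458e8 m/s, 1 eV = 1.602176634e-19 J.
Convert to SI: λ = 3960 Å = 3.96e-7 m.
For a photon E = hc/λ, so E = 5.016e-19 J.
Converting to eV: E = 3.131 eV ≈ 3.13 eV.

3.13 eV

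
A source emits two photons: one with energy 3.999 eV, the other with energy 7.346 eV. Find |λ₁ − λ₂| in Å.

Using λ = hc/E: λ₁ = 3.1004e-7 m, λ₂ = 1.6878e-7 m.
|Δλ| = |3.1004e-7 − 1.6878e-7| = 1.41e-7 m = 1410 Å.

1410 Å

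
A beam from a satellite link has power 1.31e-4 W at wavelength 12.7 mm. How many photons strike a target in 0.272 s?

2.28e18 photons

Total energy: E_total = P·t = 1.31e-4 × 0.272 = 3.563e-5 J.
Per-photon energy: E = 1.564e-23 J.
N = E_total / E_photon = 2.28e18.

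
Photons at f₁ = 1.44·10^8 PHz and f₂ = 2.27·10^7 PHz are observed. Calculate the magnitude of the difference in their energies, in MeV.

502 MeV

Using E = hf: E₁ = 9.542·10^-11 J, E₂ = 1.504·10^-11 J.
|ΔE| = |9.542·10^-11 − 1.504·10^-11| = 8.04·10^-11 J = 502 MeV.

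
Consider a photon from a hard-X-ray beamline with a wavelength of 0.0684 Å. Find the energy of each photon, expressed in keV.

181 keV

Use h = 6.62607015 × 10^-34 J·s, c = 2.99792458 × 10^8 m/s, 1 eV = 1.602176634 × 10^-19 J.
In SI units: λ = 0.0684 Å = 6.84 × 10^-12 m.
For a photon E = hc/λ, so E = 2.904 × 10^-14 J.
Converting to keV: E = 181.3 keV ≈ 181 keV.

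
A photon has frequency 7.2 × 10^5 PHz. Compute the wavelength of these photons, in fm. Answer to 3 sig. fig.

Take c = 2.99792458 × 10^8 m/s.
Convert to SI: f = 7.2 × 10^5 PHz = 7.2 × 10^20 Hz.
Since λ = c/f for a photon, λ = 4.164 × 10^-13 m.
Converting to fm: λ = 416.4 fm ≈ 416 fm.

416 fm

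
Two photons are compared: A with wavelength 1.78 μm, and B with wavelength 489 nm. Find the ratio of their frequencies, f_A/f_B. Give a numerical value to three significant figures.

f_A = 1.684e14 Hz (from wavelength = 1.78 μm, via f = c/λ).
f_B = 6.131e14 Hz (from wavelength = 489 nm, via f = c/λ).
Ratio = 1.684e14 / 6.131e14 = 0.275.

0.275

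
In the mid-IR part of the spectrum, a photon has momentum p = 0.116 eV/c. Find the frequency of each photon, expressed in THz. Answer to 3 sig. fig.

In SI units: p = 0.116 eV/c = 6.1994e-29 kg·m/s.
For a photon f = pc/h, so f = 2.805e13 Hz.
Converting to THz: f = 28.05 THz ≈ 28.0 THz.

28.0 THz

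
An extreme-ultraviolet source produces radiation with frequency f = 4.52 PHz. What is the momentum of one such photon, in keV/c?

0.0187 keV/c

First convert: f = 4.52 PHz = 4.52·10^15 Hz.
Apply p = hf/c: p = 9.990·10^-27 kg·m/s.
Converting to keV/c: p = 0.01869 keV/c ≈ 0.0187 keV/c.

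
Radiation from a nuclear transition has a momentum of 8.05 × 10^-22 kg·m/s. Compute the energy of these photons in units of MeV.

1.51 MeV

Apply E = pc: E = 2.413 × 10^-13 J.
Converting to MeV: E = 1.506 MeV ≈ 1.51 MeV.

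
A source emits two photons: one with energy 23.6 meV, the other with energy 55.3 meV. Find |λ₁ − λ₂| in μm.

Using λ = hc/E: λ₁ = 5.254e-5 m, λ₂ = 2.242e-5 m.
|Δλ| = |5.254e-5 − 2.242e-5| = 3.01e-5 m = 30.1 μm.

30.1 μm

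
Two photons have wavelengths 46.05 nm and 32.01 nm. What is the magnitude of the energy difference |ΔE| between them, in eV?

Using E = hc/λ: E₁ = 4.3137 × 10^-18 J, E₂ = 6.2057 × 10^-18 J.
|ΔE| = |4.3137 × 10^-18 − 6.2057 × 10^-18| = 1.89 × 10^-18 J = 11.8 eV.

11.8 eV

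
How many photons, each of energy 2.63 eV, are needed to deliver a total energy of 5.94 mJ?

Per-photon energy: E = 4.214 × 10^-19 J (from energy = 2.63 eV).
N = E_total / E_photon = 0.00594 J / 4.214 × 10^-19 J = 1.41 × 10^16.

1.41 × 10^16 photons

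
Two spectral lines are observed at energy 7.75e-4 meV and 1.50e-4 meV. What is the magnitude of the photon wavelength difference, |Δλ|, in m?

Using λ = hc/E: λ₁ = 1.600 m, λ₂ = 8.266 m.
|Δλ| = |1.600 − 8.266| = 6.67 m.

6.67 m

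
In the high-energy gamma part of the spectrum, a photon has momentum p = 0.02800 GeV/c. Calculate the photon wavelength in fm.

44.3 fm

Use h = 6.62607015e-34 J·s, c = 2.99792458e8 m/s, 1 eV = 1.602176634e-19 J.
First convert: p = 0.02800 GeV/c = 1.4964e-20 kg·m/s.
For a photon λ = h/p, so λ = 4.428e-14 m.
Converting to fm: λ = 44.28 fm ≈ 44.3 fm.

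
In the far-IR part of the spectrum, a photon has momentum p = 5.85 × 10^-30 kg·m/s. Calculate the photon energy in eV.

0.0109 eV

The photon relation is E = pc, giving E = 1.754 × 10^-21 J.
Converting to eV: E = 0.01095 eV ≈ 0.0109 eV.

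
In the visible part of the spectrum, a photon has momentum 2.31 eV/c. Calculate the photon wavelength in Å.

5370 Å

Use h = 6.62607015e-34 J·s, c = 2.99792458e8 m/s, 1 eV = 1.602176634e-19 J.
First convert: p = 2.31 eV/c = 1.2345e-27 kg·m/s.
Apply λ = h/p: λ = 5.367e-7 m.
Converting to Å: λ = 5367 Å ≈ 5370 Å.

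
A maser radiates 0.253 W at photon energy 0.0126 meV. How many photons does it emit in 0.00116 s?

Total energy: E_total = P·t = 0.253 × 0.00116 = 2.935e-4 J.
Per-photon energy: E = 2.019e-24 J.
N = E_total / E_photon = 1.45e20.

1.45e20 photons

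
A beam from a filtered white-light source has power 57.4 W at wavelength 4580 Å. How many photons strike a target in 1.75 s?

Total energy: E_total = P·t = 57.4 × 1.75 = 100.5 J.
Per-photon energy: E = 4.337e-19 J.
N = E_total / E_photon = 2.32e20.

2.32e20 photons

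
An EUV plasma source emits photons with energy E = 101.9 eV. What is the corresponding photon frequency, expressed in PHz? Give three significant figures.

Use h = 6.62607015e-34 J·s, 1 eV = 1.602176634e-19 J.
Convert to SI: E = 101.9 eV = 1.6326e-17 J.
Since f = E/h for a photon, f = 2.464e16 Hz.
Converting to PHz: f = 24.64 PHz ≈ 24.6 PHz.

24.6 PHz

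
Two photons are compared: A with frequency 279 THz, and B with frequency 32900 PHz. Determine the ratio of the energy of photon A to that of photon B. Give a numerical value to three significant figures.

E_A = 1.849e-19 J (from frequency = 279 THz, via E = hf).
E_B = 2.180e-14 J (from frequency = 32900 PHz, via E = hf).
Ratio = 1.849e-19 / 2.180e-14 = 8.48e-6.

8.48e-6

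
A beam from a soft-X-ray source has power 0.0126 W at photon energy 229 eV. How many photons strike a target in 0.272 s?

Total energy: E_total = P·t = 0.0126 × 0.272 = 0.003427 J.
Per-photon energy: E = 3.669e-17 J.
N = E_total / E_photon = 9.34e13.

9.34e13 photons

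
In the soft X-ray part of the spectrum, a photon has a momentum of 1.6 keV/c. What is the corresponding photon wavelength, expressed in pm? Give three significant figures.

775 pm

Convert to SI: p = 1.6 keV/c = 8.5509e-25 kg·m/s.
Apply λ = h/p: λ = 7.749e-10 m.
Converting to pm: λ = 774.9 pm ≈ 775 pm.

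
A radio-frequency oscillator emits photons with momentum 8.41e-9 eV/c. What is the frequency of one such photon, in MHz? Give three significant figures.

Use h = 6.62607015e-34 J·s, c = 2.99792458e8 m/s, 1 eV = 1.602176634e-19 J.
First convert: p = 8.41e-9 eV/c = 4.4945e-36 kg·m/s.
The photon relation is f = pc/h, giving f = 2.034e6 Hz.
Converting to MHz: f = 2.034 MHz ≈ 2.03 MHz.

2.03 MHz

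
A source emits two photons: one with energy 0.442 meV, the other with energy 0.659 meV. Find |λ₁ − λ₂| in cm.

0.0924 cm

Using λ = hc/E: λ₁ = 0.002805 m, λ₂ = 0.001881 m.
|Δλ| = |0.002805 − 0.001881| = 9.24e-4 m = 0.0924 cm.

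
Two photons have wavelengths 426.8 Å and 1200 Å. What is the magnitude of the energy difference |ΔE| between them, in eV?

Using E = hc/λ: E₁ = 4.6543e-18 J, E₂ = 1.6554e-18 J.
|ΔE| = |4.6543e-18 − 1.6554e-18| = 3.00e-18 J = 18.7 eV.

18.7 eV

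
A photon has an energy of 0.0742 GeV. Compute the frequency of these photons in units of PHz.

1.79 × 10^7 PHz

Use h = 6.62607015 × 10^-34 J·s, 1 eV = 1.602176634 × 10^-19 J.
In SI units: E = 0.0742 GeV = 1.1888 × 10^-11 J.
Since f = E/h for a photon, f = 1.794 × 10^22 Hz.
Converting to PHz: f = 1.794 × 10^7 PHz ≈ 1.79 × 10^7 PHz.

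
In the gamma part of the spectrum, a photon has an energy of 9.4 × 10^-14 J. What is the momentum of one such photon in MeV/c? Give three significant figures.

0.587 MeV/c

Use c = 2.99792458 × 10^8 m/s, 1 eV = 1.602176634 × 10^-19 J.
Apply p = E/c: p = 3.136 × 10^-22 kg·m/s.
Converting to MeV/c: p = 0.5867 MeV/c ≈ 0.587 MeV/c.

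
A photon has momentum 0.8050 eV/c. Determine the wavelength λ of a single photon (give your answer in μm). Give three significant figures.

1.54 μm

Convert to SI: p = 0.8050 eV/c = 4.3022e-28 kg·m/s.
The photon relation is λ = h/p, giving λ = 1.540e-6 m.
Converting to μm: λ = 1.540 μm ≈ 1.54 μm.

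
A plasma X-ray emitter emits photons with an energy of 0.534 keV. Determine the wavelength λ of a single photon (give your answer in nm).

2.32 nm

Take h = 6.62607015·10^-34 J·s, c = 2.99792458·10^8 m/s, 1 eV = 1.602176634·10^-19 J.
First convert: E = 0.534 keV = 8.5556·10^-17 J.
For a photon λ = hc/E, so λ = 2.322·10^-9 m.
Converting to nm: λ = 2.322 nm ≈ 2.32 nm.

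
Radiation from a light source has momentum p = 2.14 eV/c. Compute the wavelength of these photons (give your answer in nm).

579 nm

First convert: p = 2.14 eV/c = 1.1437·10^-27 kg·m/s.
Since λ = h/p for a photon, λ = 5.794·10^-7 m.
Converting to nm: λ = 579.4 nm ≈ 579 nm.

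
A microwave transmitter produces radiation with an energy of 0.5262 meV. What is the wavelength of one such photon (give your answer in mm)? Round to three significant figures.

2.36 mm

Convert to SI: E = 0.5262 meV = 8.4307·10^-23 J.
Since λ = hc/E for a photon, λ = 0.002356 m.
Converting to mm: λ = 2.356 mm ≈ 2.36 mm.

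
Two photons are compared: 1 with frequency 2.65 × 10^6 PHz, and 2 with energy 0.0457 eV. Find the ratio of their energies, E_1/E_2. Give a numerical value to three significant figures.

E_1 = 1.756 × 10^-12 J (from frequency = 2.65 × 10^6 PHz, via E = hf).
E_2 = 7.322 × 10^-21 J (from energy = 0.0457 eV, via E given directly).
Ratio = 1.756 × 10^-12 / 7.322 × 10^-21 = 2.40 × 10^8.

2.40 × 10^8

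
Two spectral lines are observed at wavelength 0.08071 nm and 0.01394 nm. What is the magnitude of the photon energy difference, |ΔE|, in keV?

Using E = hc/λ: E₁ = 2.4612 × 10^-15 J, E₂ = 1.4250 × 10^-14 J.
|ΔE| = |2.4612 × 10^-15 − 1.4250 × 10^-14| = 1.18 × 10^-14 J = 73.6 keV.

73.6 keV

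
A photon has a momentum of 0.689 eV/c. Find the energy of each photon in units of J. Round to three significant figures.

First convert: p = 0.689 eV/c = 3.6822e-28 kg·m/s.
Since E = pc for a photon, E = 1.104e-19 J.
So E ≈ 1.10e-19 J.

1.10e-19 J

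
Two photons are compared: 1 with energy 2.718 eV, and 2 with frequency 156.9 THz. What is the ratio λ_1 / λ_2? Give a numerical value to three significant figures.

λ_1 = 4.562·10^-7 m (from energy = 2.718 eV, via λ = hc/E).
λ_2 = 1.911·10^-6 m (from frequency = 156.9 THz, via λ = c/f).
Ratio = 4.562·10^-7 / 1.911·10^-6 = 0.239.

0.239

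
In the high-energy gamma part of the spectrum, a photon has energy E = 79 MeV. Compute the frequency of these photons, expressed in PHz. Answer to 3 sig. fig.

1.91 × 10^7 PHz

(h = 6.62607015 × 10^-34 J·s, 1 eV = 1.602176634 × 10^-19 J.)
In SI units: E = 79 MeV = 1.2657 × 10^-11 J.
For a photon f = E/h, so f = 1.910 × 10^22 Hz.
Converting to PHz: f = 1.910 × 10^7 PHz ≈ 1.91 × 10^7 PHz.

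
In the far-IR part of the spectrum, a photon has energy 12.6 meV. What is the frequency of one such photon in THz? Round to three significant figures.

Use h = 6.62607015 × 10^-34 J·s, 1 eV = 1.602176634 × 10^-19 J.
In SI units: E = 12.6 meV = 2.0187 × 10^-21 J.
Apply f = E/h: f = 3.047 × 10^12 Hz.
Converting to THz: f = 3.047 THz ≈ 3.05 THz.

3.05 THz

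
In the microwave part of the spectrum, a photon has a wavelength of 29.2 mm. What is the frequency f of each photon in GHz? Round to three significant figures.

(c = 2.99792458 × 10^8 m/s.)
Convert to SI: λ = 29.2 mm = 0.0292 m.
Since f = c/λ for a photon, f = 1.027 × 10^10 Hz.
Converting to GHz: f = 10.27 GHz ≈ 10.3 GHz.

10.3 GHz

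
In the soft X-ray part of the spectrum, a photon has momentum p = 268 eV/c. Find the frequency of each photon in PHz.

64.8 PHz

Use h = 6.62607015 × 10^-34 J·s, c = 2.99792458 × 10^8 m/s, 1 eV = 1.602176634 × 10^-19 J.
Convert to SI: p = 268 eV/c = 1.4323 × 10^-25 kg·m/s.
The photon relation is f = pc/h, giving f = 6.480 × 10^16 Hz.
Converting to PHz: f = 64.80 PHz ≈ 64.8 PHz.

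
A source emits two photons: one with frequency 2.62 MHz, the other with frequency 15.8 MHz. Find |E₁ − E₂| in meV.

Using E = hf: E₁ = 1.736·10^-27 J, E₂ = 1.047·10^-26 J.
|ΔE| = |1.736·10^-27 − 1.047·10^-26| = 8.73·10^-27 J = 5.45·10^-5 meV.

5.45·10^-5 meV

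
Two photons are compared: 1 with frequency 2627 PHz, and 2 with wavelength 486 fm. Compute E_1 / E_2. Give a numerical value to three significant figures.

E_1 = 1.741e-15 J (from frequency = 2627 PHz, via E = hf).
E_2 = 4.087e-13 J (from wavelength = 486 fm, via E = hc/λ).
Ratio = 1.741e-15 / 4.087e-13 = 4.26e-3.

4.26e-3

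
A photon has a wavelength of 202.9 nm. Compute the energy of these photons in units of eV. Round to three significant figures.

6.11 eV

Take h = 6.62607015 × 10^-34 J·s, c = 2.99792458 × 10^8 m/s, 1 eV = 1.602176634 × 10^-19 J.
First convert: λ = 202.9 nm = 2.029 × 10^-7 m.
Since E = hc/λ for a photon, E = 9.790 × 10^-19 J.
Converting to eV: E = 6.111 eV ≈ 6.11 eV.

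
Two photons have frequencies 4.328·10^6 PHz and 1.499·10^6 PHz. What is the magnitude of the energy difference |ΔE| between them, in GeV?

0.0117 GeV

Using E = hf: E₁ = 2.8678·10^-12 J, E₂ = 9.9325·10^-13 J.
|ΔE| = |2.8678·10^-12 − 9.9325·10^-13| = 1.87·10^-12 J = 0.0117 GeV.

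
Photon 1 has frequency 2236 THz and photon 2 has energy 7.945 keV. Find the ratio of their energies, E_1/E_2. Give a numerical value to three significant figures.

1.16e-3

E_1 = 1.482e-18 J (from frequency = 2236 THz, via E = hf).
E_2 = 1.273e-15 J (from energy = 7.945 keV, via E given directly).
Ratio = 1.482e-18 / 1.273e-15 = 1.16e-3.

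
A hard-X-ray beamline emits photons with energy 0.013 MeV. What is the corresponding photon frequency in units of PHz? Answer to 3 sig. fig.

Take h = 6.62607015e-34 J·s, 1 eV = 1.602176634e-19 J.
In SI units: E = 0.013 MeV = 2.0828e-15 J.
The photon relation is f = E/h, giving f = 3.143e18 Hz.
Converting to PHz: f = 3143 PHz ≈ 3140 PHz.

3140 PHz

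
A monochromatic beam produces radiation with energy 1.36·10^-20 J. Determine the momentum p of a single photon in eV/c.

Use c = 2.99792458·10^8 m/s, 1 eV = 1.602176634·10^-19 J.
Since p = E/c for a photon, p = 4.536·10^-29 kg·m/s.
Converting to eV/c: p = 0.08488 eV/c ≈ 0.0849 eV/c.

0.0849 eV/c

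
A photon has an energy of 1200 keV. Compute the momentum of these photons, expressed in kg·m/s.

In SI units: E = 1200 keV = 1.9226·10^-13 J.
Since p = E/c for a photon, p = 6.413·10^-22 kg·m/s.
So p ≈ 6.41·10^-22 kg·m/s.

6.41·10^-22 kg·m/s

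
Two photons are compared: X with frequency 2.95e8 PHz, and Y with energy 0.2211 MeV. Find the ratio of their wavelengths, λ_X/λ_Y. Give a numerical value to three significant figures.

1.81e-4

λ_X = 1.016e-15 m (from frequency = 2.95e8 PHz, via λ = c/f).
λ_Y = 5.608e-12 m (from energy = 0.2211 MeV, via λ = hc/E).
Ratio = 1.016e-15 / 5.608e-12 = 1.81e-4.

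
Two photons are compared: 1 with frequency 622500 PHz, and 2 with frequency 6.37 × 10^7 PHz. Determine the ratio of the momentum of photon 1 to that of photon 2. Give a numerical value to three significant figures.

p_1 = 1.376 × 10^-21 kg·m/s (from frequency = 622500 PHz, via p = hf/c).
p_2 = 1.408 × 10^-19 kg·m/s (from frequency = 6.37 × 10^7 PHz, via p = hf/c).
Ratio = 1.376 × 10^-21 / 1.408 × 10^-19 = 9.77 × 10^-3.

9.77 × 10^-3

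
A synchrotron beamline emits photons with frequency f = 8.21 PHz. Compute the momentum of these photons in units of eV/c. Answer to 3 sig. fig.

Convert to SI: f = 8.21 PHz = 8.21 × 10^15 Hz.
The photon relation is p = hf/c, giving p = 1.815 × 10^-26 kg·m/s.
Converting to eV/c: p = 33.95 eV/c ≈ 34.0 eV/c.

34.0 eV/c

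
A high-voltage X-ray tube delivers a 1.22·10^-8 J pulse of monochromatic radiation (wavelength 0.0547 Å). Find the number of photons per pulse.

3.36·10^5 photons

Per-photon energy: E = 3.632·10^-14 J (from wavelength = 0.0547 Å).
N = E_total / E_photon = 1.22·10^-8 J / 3.632·10^-14 J = 3.36·10^5.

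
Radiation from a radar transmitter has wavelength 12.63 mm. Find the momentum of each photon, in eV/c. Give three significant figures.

9.82e-5 eV/c

Convert to SI: λ = 12.63 mm = 0.01263 m.
Since p = h/λ for a photon, p = 5.246e-32 kg·m/s.
Converting to eV/c: p = 9.817e-5 eV/c ≈ 9.82e-5 eV/c.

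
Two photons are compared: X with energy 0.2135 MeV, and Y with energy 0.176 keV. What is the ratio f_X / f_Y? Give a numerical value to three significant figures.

f_X = 5.162 × 10^19 Hz (from energy = 0.2135 MeV, via f = E/h).
f_Y = 4.256 × 10^16 Hz (from energy = 0.176 keV, via f = E/h).
Ratio = 5.162 × 10^19 / 4.256 × 10^16 = 1210.

1210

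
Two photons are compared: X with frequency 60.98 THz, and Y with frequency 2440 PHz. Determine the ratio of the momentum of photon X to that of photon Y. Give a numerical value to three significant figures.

2.50 × 10^-5

p_X = 1.348 × 10^-28 kg·m/s (from frequency = 60.98 THz, via p = hf/c).
p_Y = 5.393 × 10^-24 kg·m/s (from frequency = 2440 PHz, via p = hf/c).
Ratio = 1.348 × 10^-28 / 5.393 × 10^-24 = 2.50 × 10^-5.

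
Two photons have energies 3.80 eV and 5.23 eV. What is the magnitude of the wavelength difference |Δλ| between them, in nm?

89.2 nm

Using λ = hc/E: λ₁ = 3.263e-7 m, λ₂ = 2.371e-7 m.
|Δλ| = |3.263e-7 − 2.371e-7| = 8.92e-8 m = 89.2 nm.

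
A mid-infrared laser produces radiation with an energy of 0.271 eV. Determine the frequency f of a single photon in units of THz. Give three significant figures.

65.5 THz

Take h = 6.62607015e-34 J·s, 1 eV = 1.602176634e-19 J.
First convert: E = 0.271 eV = 4.3419e-20 J.
For a photon f = E/h, so f = 6.553e13 Hz.
Converting to THz: f = 65.53 THz ≈ 65.5 THz.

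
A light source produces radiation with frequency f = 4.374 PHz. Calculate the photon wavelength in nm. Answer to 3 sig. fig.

Take c = 2.99792458 × 10^8 m/s.
First convert: f = 4.374 PHz = 4.374 × 10^15 Hz.
For a photon λ = c/f, so λ = 6.854 × 10^-8 m.
Converting to nm: λ = 68.54 nm ≈ 68.5 nm.

68.5 nm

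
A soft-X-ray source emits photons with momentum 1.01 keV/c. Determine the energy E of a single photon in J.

1.62 × 10^-16 J

First convert: p = 1.01 keV/c = 5.3977 × 10^-25 kg·m/s.
Since E = pc for a photon, E = 1.618 × 10^-16 J.
So E ≈ 1.62 × 10^-16 J.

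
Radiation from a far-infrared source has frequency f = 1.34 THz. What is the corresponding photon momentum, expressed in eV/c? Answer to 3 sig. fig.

Convert to SI: f = 1.34 THz = 1.34 × 10^12 Hz.
The photon relation is p = hf/c, giving p = 2.962 × 10^-30 kg·m/s.
Converting to eV/c: p = 0.005542 eV/c ≈ 5.54 × 10^-3 eV/c.

5.54 × 10^-3 eV/c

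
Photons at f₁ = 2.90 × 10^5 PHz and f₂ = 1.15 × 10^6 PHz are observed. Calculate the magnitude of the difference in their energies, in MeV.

3.56 MeV

Using E = hf: E₁ = 1.922 × 10^-13 J, E₂ = 7.620 × 10^-13 J.
|ΔE| = |1.922 × 10^-13 − 7.620 × 10^-13| = 5.70 × 10^-13 J = 3.56 MeV.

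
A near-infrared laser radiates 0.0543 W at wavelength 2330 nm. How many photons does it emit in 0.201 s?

Total energy: E_total = P·t = 0.0543 × 0.201 = 0.01091 J.
Per-photon energy: E = 8.526 × 10^-20 J.
N = E_total / E_photon = 1.28 × 10^17.

1.28 × 10^17 photons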